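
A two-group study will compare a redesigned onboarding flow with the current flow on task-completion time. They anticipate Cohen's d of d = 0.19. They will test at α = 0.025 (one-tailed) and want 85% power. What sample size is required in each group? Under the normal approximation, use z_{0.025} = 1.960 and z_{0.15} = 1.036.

For two independent groups with equal n: n = 2·((z_{α} + z_β) / d)².
z_{α} + z_β = 1.960 + 1.036 = 2.996.
n = 2 × (2.996 / 0.19)² = 2 × 15.768² = 2 × 248.64 = 497.3.
Round up to the next whole participant.

n = 498 per group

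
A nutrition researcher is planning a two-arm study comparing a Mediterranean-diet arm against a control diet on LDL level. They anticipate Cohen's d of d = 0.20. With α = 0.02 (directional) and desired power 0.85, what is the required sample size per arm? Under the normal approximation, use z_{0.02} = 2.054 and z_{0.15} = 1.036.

For two independent groups with equal n: n = 2·((z_{α} + z_β) / d)².
z_{α} + z_β = 2.054 + 1.036 = 3.090.
n = 2 × (3.090 / 0.20)² = 2 × 15.450² = 2 × 238.70 = 477.4.
Round up to the next whole participant.

n = 478 per group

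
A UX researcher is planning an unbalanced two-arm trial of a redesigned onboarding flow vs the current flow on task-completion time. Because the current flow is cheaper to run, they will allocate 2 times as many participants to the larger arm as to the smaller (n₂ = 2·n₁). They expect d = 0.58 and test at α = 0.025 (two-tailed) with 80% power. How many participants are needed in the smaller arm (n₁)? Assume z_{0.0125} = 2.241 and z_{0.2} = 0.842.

n₁ = 43

With allocation ratio k = n₂/n₁ = 2, Var(x̄₁−x̄₂) = σ²(1/n₁ + 1/(k·n₁)) = σ²·(k+1)/(k·n₁).
So n₁ = (1 + 1/k)·((z_{α/2} + z_β)/d)² = 1.500 × (3.083/0.58)².
n₁ = 1.500 × 28.25 = 42.4.
Round up: n₁ = 43, giving n₂ = 2 × 43 = 86.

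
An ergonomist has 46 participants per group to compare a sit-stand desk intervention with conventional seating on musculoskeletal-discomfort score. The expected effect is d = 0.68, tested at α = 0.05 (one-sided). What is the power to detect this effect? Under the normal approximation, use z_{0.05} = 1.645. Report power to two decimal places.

For two equal groups, power = Φ(d·√(n/2) − z_{α}).
d·√(n/2) = 0.68 × √(46/2) = 0.68 × 4.796 = 3.261.
z_β = 3.261 − 1.645 = 1.616.
Power = Φ(1.616) = 0.947.

power ≈ 0.95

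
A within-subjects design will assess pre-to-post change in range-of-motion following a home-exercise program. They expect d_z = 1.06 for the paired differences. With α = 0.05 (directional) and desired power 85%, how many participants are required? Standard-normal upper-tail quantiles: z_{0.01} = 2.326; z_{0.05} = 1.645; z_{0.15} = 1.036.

For a paired (one-sample on differences) test: n = ((z_{α} + z_β) / d)².
z_{α} + z_β = 1.645 + 1.036 = 2.681.
n = (2.681 / 1.06)² = 2.529² = 6.40.
Round up.

n = 7 pairs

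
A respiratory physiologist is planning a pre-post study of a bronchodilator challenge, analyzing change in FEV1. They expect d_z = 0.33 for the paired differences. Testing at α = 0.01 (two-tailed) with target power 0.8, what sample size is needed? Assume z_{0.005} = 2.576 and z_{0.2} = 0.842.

For a paired (one-sample on differences) test: n = ((z_{α/2} + z_β) / d)².
z_{α/2} + z_β = 2.576 + 0.842 = 3.418.
n = (3.418 / 0.33)² = 10.358² = 107.28.
Round up.

n = 108 pairs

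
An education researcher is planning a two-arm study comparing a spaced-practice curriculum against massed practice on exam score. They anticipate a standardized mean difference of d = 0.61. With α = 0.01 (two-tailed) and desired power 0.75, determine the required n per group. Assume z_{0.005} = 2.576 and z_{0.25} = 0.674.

n = 57 per group

For two independent groups with equal n: n = 2·((z_{α/2} + z_β) / d)².
z_{α/2} + z_β = 2.576 + 0.674 = 3.250.
n = 2 × (3.250 / 0.61)² = 2 × 5.328² = 2 × 28.39 = 56.8.
Round up to the next whole participant.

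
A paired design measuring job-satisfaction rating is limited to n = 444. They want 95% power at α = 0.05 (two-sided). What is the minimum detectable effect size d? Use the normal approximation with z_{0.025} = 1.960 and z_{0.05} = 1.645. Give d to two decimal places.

d_min ≈ 0.17

For a single sample (or paired design) of n = 444: d_min = (z_{α/2} + z_β)/√n.
z-sum = 1.960 + 1.645 = 3.605.
d_min = 3.605 / √444 = 3.605 / 21.071 = 0.171.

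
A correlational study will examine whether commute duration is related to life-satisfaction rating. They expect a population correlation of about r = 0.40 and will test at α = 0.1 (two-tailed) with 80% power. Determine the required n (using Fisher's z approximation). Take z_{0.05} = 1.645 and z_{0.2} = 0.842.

n = 38

Fisher's z: C = ½·ln((1+r)/(1−r)) = ½·ln(2.3333) = 0.4236.
n = ((z_{α/2} + z_β)/C)² + 3.
(1.645 + 0.842) / 0.4236 = 2.487 / 0.4236 = 5.871.
n = 5.871² + 3 = 34.47 + 3 = 37.5.
Round up.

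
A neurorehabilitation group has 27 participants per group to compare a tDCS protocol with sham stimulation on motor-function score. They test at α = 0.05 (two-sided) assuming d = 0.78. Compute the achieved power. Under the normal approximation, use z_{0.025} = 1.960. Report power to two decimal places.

For two equal groups, power = Φ(d·√(n/2) − z_{α/2}).
d·√(n/2) = 0.78 × √(27/2) = 0.78 × 3.674 = 2.866.
z_β = 2.866 − 1.960 = 0.906.
Power = Φ(0.906) = 0.818.

power ≈ 0.82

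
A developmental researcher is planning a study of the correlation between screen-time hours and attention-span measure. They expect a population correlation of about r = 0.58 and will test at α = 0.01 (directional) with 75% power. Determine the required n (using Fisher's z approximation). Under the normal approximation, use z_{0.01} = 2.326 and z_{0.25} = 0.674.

Fisher's z: C = ½·ln((1+r)/(1−r)) = ½·ln(3.7619) = 0.6625.
n = ((z_{α} + z_β)/C)² + 3.
(2.326 + 0.674) / 0.6625 = 3.000 / 0.6625 = 4.528.
n = 4.528² + 3 = 20.51 + 3 = 23.5.
Round up.

n = 24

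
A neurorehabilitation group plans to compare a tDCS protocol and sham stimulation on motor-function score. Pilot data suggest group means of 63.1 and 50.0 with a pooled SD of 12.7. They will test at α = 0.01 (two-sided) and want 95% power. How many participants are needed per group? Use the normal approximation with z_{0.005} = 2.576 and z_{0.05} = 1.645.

Cohen's d = |M₁ − M₂| / SD_pooled = |63.1 − 50.0| / 12.7 = 13.1 / 12.7 = 1.031.
For two independent groups with equal n: n = 2·((z_{α/2} + z_β) / d)².
z_{α/2} + z_β = 2.576 + 1.645 = 4.221.
n = 2 × (4.221 / 1.031)² = 2 × 4.094² = 2 × 16.76 = 33.5.
Round up to the next whole participant.

n = 34 per group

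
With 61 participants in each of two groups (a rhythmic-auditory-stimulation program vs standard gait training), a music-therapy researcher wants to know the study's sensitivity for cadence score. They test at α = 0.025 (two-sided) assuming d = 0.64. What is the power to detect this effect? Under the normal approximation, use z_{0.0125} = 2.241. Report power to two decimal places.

For two equal groups, power = Φ(d·√(n/2) − z_{α/2}).
d·√(n/2) = 0.64 × √(61/2) = 0.64 × 5.523 = 3.535.
z_β = 3.535 − 2.241 = 1.294.
Power = Φ(1.294) = 0.902.

power ≈ 0.90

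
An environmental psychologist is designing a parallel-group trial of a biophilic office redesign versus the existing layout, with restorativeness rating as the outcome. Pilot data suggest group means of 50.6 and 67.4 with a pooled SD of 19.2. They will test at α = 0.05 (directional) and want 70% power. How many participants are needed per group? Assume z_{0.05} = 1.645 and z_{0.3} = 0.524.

n = 13 per group

Cohen's d = |M₁ − M₂| / SD_pooled = |50.6 − 67.4| / 19.2 = 16.8 / 19.2 = 0.875.
For two independent groups with equal n: n = 2·((z_{α} + z_β) / d)².
z_{α} + z_β = 1.645 + 0.524 = 2.169.
n = 2 × (2.169 / 0.875)² = 2 × 2.479² = 2 × 6.14 = 12.3.
Round up to the next whole participant.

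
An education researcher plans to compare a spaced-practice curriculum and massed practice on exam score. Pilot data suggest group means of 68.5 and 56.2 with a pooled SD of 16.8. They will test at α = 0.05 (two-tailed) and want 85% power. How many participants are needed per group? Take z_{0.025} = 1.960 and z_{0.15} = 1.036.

n = 34 per group

Cohen's d = |M₁ − M₂| / SD_pooled = |68.5 − 56.2| / 16.8 = 12.3 / 16.8 = 0.732.
For two independent groups with equal n: n = 2·((z_{α/2} + z_β) / d)².
z_{α/2} + z_β = 1.960 + 1.036 = 2.996.
n = 2 × (2.996 / 0.732)² = 2 × 4.093² = 2 × 16.75 = 33.5.
Round up to the next whole participant.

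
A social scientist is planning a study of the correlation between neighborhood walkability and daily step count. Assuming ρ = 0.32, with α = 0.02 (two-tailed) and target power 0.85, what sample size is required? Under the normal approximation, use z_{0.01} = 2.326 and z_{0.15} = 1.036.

Fisher's z: C = ½·ln((1+r)/(1−r)) = ½·ln(1.9412) = 0.3316.
n = ((z_{α/2} + z_β)/C)² + 3.
(2.326 + 1.036) / 0.3316 = 3.362 / 0.3316 = 10.139.
n = 10.139² + 3 = 102.79 + 3 = 105.8.
Round up.

n = 106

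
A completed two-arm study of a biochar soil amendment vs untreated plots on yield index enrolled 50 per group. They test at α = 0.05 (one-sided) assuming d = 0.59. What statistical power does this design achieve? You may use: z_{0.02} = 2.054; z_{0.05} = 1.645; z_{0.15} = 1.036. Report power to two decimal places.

power ≈ 0.90

For two equal groups, power = Φ(d·√(n/2) − z_{α}).
d·√(n/2) = 0.59 × √(50/2) = 0.59 × 5.000 = 2.950.
z_β = 2.950 − 1.645 = 1.305.
Power = Φ(1.305) = 0.904.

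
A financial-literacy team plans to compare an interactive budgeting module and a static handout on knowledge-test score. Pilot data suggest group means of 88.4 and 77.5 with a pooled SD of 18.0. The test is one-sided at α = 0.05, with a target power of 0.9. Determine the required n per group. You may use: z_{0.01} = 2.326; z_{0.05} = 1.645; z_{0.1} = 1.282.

Cohen's d = |M₁ − M₂| / SD_pooled = |88.4 − 77.5| / 18.0 = 10.9 / 18.0 = 0.606.
For two independent groups with equal n: n = 2·((z_{α} + z_β) / d)².
z_{α} + z_β = 1.645 + 1.282 = 2.927.
n = 2 × (2.927 / 0.606)² = 2 × 4.830² = 2 × 23.33 = 46.7.
Round up to the next whole participant.

n = 47 per group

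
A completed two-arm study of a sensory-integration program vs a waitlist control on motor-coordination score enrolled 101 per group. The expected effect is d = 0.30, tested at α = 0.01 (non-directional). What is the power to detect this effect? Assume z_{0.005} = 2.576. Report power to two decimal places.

For two equal groups, power = Φ(d·√(n/2) − z_{α/2}).
d·√(n/2) = 0.30 × √(101/2) = 0.30 × 7.106 = 2.132.
z_β = 2.132 − 2.576 = -0.444.
Power = Φ(-0.444) = 0.328.

power ≈ 0.33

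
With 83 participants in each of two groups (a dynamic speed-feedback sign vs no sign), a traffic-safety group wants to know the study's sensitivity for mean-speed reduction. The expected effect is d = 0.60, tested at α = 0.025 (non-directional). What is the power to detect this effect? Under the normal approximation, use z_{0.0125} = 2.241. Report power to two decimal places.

power ≈ 0.95

For two equal groups, power = Φ(d·√(n/2) − z_{α/2}).
d·√(n/2) = 0.60 × √(83/2) = 0.60 × 6.442 = 3.865.
z_β = 3.865 − 2.241 = 1.624.
Power = Φ(1.624) = 0.948.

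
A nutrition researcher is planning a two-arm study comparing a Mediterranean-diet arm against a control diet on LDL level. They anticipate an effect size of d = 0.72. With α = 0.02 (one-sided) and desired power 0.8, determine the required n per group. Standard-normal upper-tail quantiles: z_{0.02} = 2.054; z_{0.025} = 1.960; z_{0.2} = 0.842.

n = 33 per group

For two independent groups with equal n: n = 2·((z_{α} + z_β) / d)².
z_{α} + z_β = 2.054 + 0.842 = 2.896.
n = 2 × (2.896 / 0.72)² = 2 × 4.022² = 2 × 16.18 = 32.4.
Round up to the next whole participant.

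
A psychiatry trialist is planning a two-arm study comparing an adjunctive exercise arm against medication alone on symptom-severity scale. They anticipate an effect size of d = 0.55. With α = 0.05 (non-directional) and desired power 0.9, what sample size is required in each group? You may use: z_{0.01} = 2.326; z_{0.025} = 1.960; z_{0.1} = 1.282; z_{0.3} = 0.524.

n = 70 per group

For two independent groups with equal n: n = 2·((z_{α/2} + z_β) / d)².
z_{α/2} + z_β = 1.960 + 1.282 = 3.242.
n = 2 × (3.242 / 0.55)² = 2 × 5.895² = 2 × 34.75 = 69.5.
Round up to the next whole participant.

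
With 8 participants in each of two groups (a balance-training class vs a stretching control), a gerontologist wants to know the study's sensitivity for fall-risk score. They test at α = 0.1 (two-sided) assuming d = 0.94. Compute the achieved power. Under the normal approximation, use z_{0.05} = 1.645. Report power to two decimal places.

power ≈ 0.59

For two equal groups, power = Φ(d·√(n/2) − z_{α/2}).
d·√(n/2) = 0.94 × √(8/2) = 0.94 × 2.000 = 1.880.
z_β = 1.880 − 1.645 = 0.235.
Power = Φ(0.235) = 0.593.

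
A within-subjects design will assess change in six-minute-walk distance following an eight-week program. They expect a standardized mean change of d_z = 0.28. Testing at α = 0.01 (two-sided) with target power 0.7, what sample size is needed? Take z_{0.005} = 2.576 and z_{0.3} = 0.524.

n = 123 pairs

For a paired (one-sample on differences) test: n = ((z_{α/2} + z_β) / d)².
z_{α/2} + z_β = 2.576 + 0.524 = 3.100.
n = (3.100 / 0.28)² = 11.071² = 122.58.
Round up.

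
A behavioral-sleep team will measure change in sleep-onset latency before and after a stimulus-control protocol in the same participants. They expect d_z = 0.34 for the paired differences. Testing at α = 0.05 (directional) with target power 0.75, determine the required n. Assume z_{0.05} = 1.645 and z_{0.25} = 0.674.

For a paired (one-sample on differences) test: n = ((z_{α} + z_β) / d)².
z_{α} + z_β = 1.645 + 0.674 = 2.319.
n = (2.319 / 0.34)² = 6.821² = 46.52.
Round up.

n = 47 pairs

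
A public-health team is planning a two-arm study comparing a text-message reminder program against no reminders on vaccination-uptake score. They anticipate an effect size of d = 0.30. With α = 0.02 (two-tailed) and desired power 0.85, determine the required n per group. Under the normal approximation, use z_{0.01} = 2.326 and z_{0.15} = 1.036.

For two independent groups with equal n: n = 2·((z_{α/2} + z_β) / d)².
z_{α/2} + z_β = 2.326 + 1.036 = 3.362.
n = 2 × (3.362 / 0.30)² = 2 × 11.207² = 2 × 125.59 = 251.2.
Round up to the next whole participant.

n = 252 per group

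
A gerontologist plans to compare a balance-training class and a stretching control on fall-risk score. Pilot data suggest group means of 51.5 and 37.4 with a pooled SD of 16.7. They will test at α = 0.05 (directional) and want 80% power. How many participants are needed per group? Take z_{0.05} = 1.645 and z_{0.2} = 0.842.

Cohen's d = |M₁ − M₂| / SD_pooled = |51.5 − 37.4| / 16.7 = 14.1 / 16.7 = 0.844.
For two independent groups with equal n: n = 2·((z_{α} + z_β) / d)².
z_{α} + z_β = 1.645 + 0.842 = 2.487.
n = 2 × (2.487 / 0.844)² = 2 × 2.947² = 2 × 8.68 = 17.4.
Round up to the next whole participant.

n = 18 per group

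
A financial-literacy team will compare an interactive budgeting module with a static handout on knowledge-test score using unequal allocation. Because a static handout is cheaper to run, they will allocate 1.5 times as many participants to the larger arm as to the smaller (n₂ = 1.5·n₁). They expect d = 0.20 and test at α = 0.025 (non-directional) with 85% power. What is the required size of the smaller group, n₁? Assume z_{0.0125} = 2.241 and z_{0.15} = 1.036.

With allocation ratio k = n₂/n₁ = 1.5, Var(x̄₁−x̄₂) = σ²(1/n₁ + 1/(k·n₁)) = σ²·(k+1)/(k·n₁).
So n₁ = (1 + 1/k)·((z_{α/2} + z_β)/d)² = 1.667 × (3.277/0.20)².
n₁ = 1.667 × 268.47 = 447.4.
Round up: n₁ = 448, giving n₂ = 1.5 × 448 = 672.

n₁ = 448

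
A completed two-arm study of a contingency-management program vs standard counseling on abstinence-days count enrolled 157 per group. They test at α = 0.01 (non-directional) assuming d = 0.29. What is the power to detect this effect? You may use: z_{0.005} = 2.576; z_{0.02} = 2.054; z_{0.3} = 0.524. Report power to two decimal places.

power ≈ 0.50

For two equal groups, power = Φ(d·√(n/2) − z_{α/2}).
d·√(n/2) = 0.29 × √(157/2) = 0.29 × 8.860 = 2.569.
z_β = 2.569 − 2.576 = -0.007.
Power = Φ(-0.007) = 0.497.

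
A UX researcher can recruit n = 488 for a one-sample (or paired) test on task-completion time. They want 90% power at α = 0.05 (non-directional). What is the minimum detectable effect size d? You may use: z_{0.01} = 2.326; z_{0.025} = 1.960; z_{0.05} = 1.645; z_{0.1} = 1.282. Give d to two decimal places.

d_min ≈ 0.15

For a single sample (or paired design) of n = 488: d_min = (z_{α/2} + z_β)/√n.
z-sum = 1.960 + 1.282 = 3.242.
d_min = 3.242 / √488 = 3.242 / 22.091 = 0.147.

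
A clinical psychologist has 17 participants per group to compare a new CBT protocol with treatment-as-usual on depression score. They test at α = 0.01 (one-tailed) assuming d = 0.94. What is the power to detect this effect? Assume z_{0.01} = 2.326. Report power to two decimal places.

power ≈ 0.66

For two equal groups, power = Φ(d·√(n/2) − z_{α}).
d·√(n/2) = 0.94 × √(17/2) = 0.94 × 2.915 = 2.741.
z_β = 2.741 − 2.326 = 0.415.
Power = Φ(0.415) = 0.661.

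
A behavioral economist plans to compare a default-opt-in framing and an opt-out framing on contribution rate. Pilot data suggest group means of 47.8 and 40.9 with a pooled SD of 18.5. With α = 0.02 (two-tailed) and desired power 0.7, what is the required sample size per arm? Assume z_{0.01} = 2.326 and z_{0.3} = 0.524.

n = 117 per group

Cohen's d = |M₁ − M₂| / SD_pooled = |47.8 − 40.9| / 18.5 = 6.9 / 18.5 = 0.373.
For two independent groups with equal n: n = 2·((z_{α/2} + z_β) / d)².
z_{α/2} + z_β = 2.326 + 0.524 = 2.850.
n = 2 × (2.850 / 0.373)² = 2 × 7.641² = 2 × 58.38 = 116.8.
Round up to the next whole participant.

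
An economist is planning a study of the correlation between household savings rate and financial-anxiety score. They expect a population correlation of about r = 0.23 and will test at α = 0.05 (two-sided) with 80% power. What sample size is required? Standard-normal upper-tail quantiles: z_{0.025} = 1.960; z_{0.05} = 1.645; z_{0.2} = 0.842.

n = 147

Fisher's z: C = ½·ln((1+r)/(1−r)) = ½·ln(1.5974) = 0.2342.
n = ((z_{α/2} + z_β)/C)² + 3.
(1.960 + 0.842) / 0.2342 = 2.802 / 0.2342 = 11.964.
n = 11.964² + 3 = 143.14 + 3 = 146.1.
Round up.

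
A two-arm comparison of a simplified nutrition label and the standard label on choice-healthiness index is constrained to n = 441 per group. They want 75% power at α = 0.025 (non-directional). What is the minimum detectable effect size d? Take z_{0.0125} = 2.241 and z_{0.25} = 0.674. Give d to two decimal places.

For two independent groups of n = 441 each: d_min = (z_{α/2} + z_β)·√(2/n).
z-sum = 2.241 + 0.674 = 2.915.
d_min = 2.915 × √(2/441) = 2.915 × 0.0673 = 0.196.

d_min ≈ 0.20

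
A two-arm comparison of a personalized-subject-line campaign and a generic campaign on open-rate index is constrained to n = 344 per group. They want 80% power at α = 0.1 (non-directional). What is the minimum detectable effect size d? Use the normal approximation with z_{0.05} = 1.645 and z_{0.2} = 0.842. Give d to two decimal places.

d_min ≈ 0.19

For two independent groups of n = 344 each: d_min = (z_{α/2} + z_β)·√(2/n).
z-sum = 1.645 + 0.842 = 2.487.
d_min = 2.487 × √(2/344) = 2.487 × 0.0762 = 0.190.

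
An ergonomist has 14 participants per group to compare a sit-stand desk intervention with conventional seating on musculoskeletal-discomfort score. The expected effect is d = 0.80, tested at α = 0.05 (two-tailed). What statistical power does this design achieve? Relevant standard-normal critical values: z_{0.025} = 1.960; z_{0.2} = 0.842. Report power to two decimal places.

power ≈ 0.56

For two equal groups, power = Φ(d·√(n/2) − z_{α/2}).
d·√(n/2) = 0.80 × √(14/2) = 0.80 × 2.646 = 2.117.
z_β = 2.117 − 1.960 = 0.157.
Power = Φ(0.157) = 0.562.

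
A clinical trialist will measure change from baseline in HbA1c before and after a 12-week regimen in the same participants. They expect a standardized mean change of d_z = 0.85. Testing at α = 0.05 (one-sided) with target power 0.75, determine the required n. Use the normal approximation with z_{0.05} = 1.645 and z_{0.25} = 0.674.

n = 8 pairs

For a paired (one-sample on differences) test: n = ((z_{α} + z_β) / d)².
z_{α} + z_β = 1.645 + 0.674 = 2.319.
n = (2.319 / 0.85)² = 2.728² = 7.44.
Round up.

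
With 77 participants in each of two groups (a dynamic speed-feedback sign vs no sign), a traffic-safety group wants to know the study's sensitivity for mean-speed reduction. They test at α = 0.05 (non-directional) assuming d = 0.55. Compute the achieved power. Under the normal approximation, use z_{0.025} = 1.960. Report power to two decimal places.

For two equal groups, power = Φ(d·√(n/2) − z_{α/2}).
d·√(n/2) = 0.55 × √(77/2) = 0.55 × 6.205 = 3.413.
z_β = 3.413 − 1.960 = 1.453.
Power = Φ(1.453) = 0.927.

power ≈ 0.93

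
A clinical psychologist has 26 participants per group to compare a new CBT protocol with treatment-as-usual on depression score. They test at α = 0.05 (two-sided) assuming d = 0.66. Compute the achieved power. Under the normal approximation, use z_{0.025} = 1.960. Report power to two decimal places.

power ≈ 0.66

For two equal groups, power = Φ(d·√(n/2) − z_{α/2}).
d·√(n/2) = 0.66 × √(26/2) = 0.66 × 3.606 = 2.380.
z_β = 2.380 − 1.960 = 0.420.
Power = Φ(0.420) = 0.663.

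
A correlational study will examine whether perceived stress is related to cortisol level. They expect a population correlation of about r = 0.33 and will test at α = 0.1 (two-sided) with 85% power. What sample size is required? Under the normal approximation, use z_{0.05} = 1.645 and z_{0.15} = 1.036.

n = 65

Fisher's z: C = ½·ln((1+r)/(1−r)) = ½·ln(1.9851) = 0.3428.
n = ((z_{α/2} + z_β)/C)² + 3.
(1.645 + 1.036) / 0.3428 = 2.681 / 0.3428 = 7.821.
n = 7.821² + 3 = 61.17 + 3 = 64.2.
Round up.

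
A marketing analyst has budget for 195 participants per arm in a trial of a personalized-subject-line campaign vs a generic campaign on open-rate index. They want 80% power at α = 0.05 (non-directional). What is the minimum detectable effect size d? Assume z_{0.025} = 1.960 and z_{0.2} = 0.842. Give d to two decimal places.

d_min ≈ 0.28

For two independent groups of n = 195 each: d_min = (z_{α/2} + z_β)·√(2/n).
z-sum = 1.960 + 0.842 = 2.802.
d_min = 2.802 × √(2/195) = 2.802 × 0.1013 = 0.284.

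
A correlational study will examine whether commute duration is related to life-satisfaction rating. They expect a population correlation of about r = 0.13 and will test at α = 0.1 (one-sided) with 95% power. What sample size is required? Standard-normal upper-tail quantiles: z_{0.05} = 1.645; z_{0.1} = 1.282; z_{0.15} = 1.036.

n = 505

Fisher's z: C = ½·ln((1+r)/(1−r)) = ½·ln(1.2989) = 0.1307.
n = ((z_{α} + z_β)/C)² + 3.
(1.282 + 1.645) / 0.1307 = 2.927 / 0.1307 = 22.395.
n = 22.395² + 3 = 501.53 + 3 = 504.5.
Round up.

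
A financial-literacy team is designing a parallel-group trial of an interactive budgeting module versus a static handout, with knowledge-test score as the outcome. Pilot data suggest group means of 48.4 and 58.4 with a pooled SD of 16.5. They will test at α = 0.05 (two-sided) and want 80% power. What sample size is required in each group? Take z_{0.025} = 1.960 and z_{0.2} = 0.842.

n = 43 per group

Cohen's d = |M₁ − M₂| / SD_pooled = |48.4 − 58.4| / 16.5 = 10.0 / 16.5 = 0.606.
For two independent groups with equal n: n = 2·((z_{α/2} + z_β) / d)².
z_{α/2} + z_β = 1.960 + 0.842 = 2.802.
n = 2 × (2.802 / 0.606)² = 2 × 4.624² = 2 × 21.38 = 42.8.
Round up to the next whole participant.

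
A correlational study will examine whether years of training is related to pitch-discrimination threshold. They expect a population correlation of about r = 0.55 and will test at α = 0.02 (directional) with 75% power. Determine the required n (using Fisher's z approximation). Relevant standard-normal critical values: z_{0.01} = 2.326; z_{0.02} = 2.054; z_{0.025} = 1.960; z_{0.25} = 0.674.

Fisher's z: C = ½·ln((1+r)/(1−r)) = ½·ln(3.4444) = 0.6184.
n = ((z_{α} + z_β)/C)² + 3.
(2.054 + 0.674) / 0.6184 = 2.728 / 0.6184 = 4.411.
n = 4.411² + 3 = 19.46 + 3 = 22.5.
Round up.

n = 23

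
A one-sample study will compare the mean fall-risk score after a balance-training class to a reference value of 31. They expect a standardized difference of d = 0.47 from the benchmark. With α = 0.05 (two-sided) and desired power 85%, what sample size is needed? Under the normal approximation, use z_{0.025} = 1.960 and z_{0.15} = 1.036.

For a one-sample test: n = ((z_{α/2} + z_β) / d)².
z_{α/2} + z_β = 1.960 + 1.036 = 2.996.
n = (2.996 / 0.47)² = 6.374² = 40.63.
Round up.

n = 41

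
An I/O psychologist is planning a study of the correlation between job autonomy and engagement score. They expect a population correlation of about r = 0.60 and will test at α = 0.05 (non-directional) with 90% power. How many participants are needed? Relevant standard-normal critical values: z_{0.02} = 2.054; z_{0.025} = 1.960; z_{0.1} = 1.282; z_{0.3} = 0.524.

n = 25

Fisher's z: C = ½·ln((1+r)/(1−r)) = ½·ln(4.0000) = 0.6931.
n = ((z_{α/2} + z_β)/C)² + 3.
(1.960 + 1.282) / 0.6931 = 3.242 / 0.6931 = 4.678.
n = 4.678² + 3 = 21.88 + 3 = 24.9.
Round up.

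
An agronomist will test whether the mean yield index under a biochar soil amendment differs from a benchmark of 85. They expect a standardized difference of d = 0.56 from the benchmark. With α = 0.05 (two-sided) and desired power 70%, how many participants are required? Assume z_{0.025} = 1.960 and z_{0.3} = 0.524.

For a one-sample test: n = ((z_{α/2} + z_β) / d)².
z_{α/2} + z_β = 1.960 + 0.524 = 2.484.
n = (2.484 / 0.56)² = 4.436² = 19.68.
Round up.

n = 20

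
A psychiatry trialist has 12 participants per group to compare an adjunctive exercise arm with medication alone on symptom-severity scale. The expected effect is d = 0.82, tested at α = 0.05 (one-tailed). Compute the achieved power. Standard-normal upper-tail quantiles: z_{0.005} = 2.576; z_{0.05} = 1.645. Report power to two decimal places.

For two equal groups, power = Φ(d·√(n/2) − z_{α}).
d·√(n/2) = 0.82 × √(12/2) = 0.82 × 2.449 = 2.009.
z_β = 2.009 − 1.645 = 0.364.
Power = Φ(0.364) = 0.642.

power ≈ 0.64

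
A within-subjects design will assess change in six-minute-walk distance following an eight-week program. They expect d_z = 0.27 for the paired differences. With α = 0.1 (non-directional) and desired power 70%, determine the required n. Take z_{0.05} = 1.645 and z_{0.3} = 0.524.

n = 65 pairs

For a paired (one-sample on differences) test: n = ((z_{α/2} + z_β) / d)².
z_{α/2} + z_β = 1.645 + 0.524 = 2.169.
n = (2.169 / 0.27)² = 8.033² = 64.53.
Round up.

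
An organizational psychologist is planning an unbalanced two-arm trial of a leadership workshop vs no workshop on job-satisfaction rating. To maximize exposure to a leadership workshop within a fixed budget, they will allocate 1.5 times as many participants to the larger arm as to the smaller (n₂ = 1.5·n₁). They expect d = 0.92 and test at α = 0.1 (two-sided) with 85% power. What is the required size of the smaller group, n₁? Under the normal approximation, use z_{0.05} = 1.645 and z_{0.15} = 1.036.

n₁ = 15

With allocation ratio k = n₂/n₁ = 1.5, Var(x̄₁−x̄₂) = σ²(1/n₁ + 1/(k·n₁)) = σ²·(k+1)/(k·n₁).
So n₁ = (1 + 1/k)·((z_{α/2} + z_β)/d)² = 1.667 × (2.681/0.92)².
n₁ = 1.667 × 8.49 = 14.2.
Round up: n₁ = 15, giving n₂ = ⌈1.5 × 15⌉ = ⌈22.5⌉ = 23.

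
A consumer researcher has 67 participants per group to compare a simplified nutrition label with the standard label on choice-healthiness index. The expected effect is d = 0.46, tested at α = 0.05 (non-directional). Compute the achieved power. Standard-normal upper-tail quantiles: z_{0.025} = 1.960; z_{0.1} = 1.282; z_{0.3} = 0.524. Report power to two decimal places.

For two equal groups, power = Φ(d·√(n/2) − z_{α/2}).
d·√(n/2) = 0.46 × √(67/2) = 0.46 × 5.788 = 2.662.
z_β = 2.662 − 1.960 = 0.702.
Power = Φ(0.702) = 0.759.

power ≈ 0.76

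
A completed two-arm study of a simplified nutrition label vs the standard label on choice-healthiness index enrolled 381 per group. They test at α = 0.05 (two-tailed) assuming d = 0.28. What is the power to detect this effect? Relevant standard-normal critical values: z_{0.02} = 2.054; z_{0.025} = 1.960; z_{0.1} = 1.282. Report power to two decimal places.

power ≈ 0.97

For two equal groups, power = Φ(d·√(n/2) − z_{α/2}).
d·√(n/2) = 0.28 × √(381/2) = 0.28 × 13.802 = 3.865.
z_β = 3.865 − 1.960 = 1.905.
Power = Φ(1.905) = 0.972.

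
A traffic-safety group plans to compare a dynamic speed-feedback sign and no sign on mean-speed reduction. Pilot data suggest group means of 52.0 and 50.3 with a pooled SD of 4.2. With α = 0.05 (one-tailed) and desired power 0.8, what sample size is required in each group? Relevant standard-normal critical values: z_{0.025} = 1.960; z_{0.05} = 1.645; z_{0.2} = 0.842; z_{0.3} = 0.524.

n = 76 per group

Cohen's d = |M₁ − M₂| / SD_pooled = |52.0 − 50.3| / 4.2 = 1.7 / 4.2 = 0.405.
For two independent groups with equal n: n = 2·((z_{α} + z_β) / d)².
z_{α} + z_β = 1.645 + 0.842 = 2.487.
n = 2 × (2.487 / 0.405)² = 2 × 6.141² = 2 × 37.71 = 75.4.
Round up to the next whole participant.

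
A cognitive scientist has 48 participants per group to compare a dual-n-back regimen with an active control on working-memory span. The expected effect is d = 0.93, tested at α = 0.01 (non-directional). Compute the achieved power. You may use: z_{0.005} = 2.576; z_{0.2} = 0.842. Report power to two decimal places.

power ≈ 0.98

For two equal groups, power = Φ(d·√(n/2) − z_{α/2}).
d·√(n/2) = 0.93 × √(48/2) = 0.93 × 4.899 = 4.556.
z_β = 4.556 − 2.576 = 1.980.
Power = Φ(1.980) = 0.976.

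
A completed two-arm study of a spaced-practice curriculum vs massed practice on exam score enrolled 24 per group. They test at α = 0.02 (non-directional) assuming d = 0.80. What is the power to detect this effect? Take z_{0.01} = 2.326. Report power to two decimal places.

power ≈ 0.67

For two equal groups, power = Φ(d·√(n/2) − z_{α/2}).
d·√(n/2) = 0.80 × √(24/2) = 0.80 × 3.464 = 2.771.
z_β = 2.771 − 2.326 = 0.445.
Power = Φ(0.445) = 0.672.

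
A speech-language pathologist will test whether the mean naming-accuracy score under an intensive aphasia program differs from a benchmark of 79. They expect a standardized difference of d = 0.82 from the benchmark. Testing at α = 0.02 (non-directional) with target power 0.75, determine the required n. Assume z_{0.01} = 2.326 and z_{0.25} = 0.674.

n = 14

For a one-sample test: n = ((z_{α/2} + z_β) / d)².
z_{α/2} + z_β = 2.326 + 0.674 = 3.000.
n = (3.000 / 0.82)² = 3.659² = 13.38.
Round up.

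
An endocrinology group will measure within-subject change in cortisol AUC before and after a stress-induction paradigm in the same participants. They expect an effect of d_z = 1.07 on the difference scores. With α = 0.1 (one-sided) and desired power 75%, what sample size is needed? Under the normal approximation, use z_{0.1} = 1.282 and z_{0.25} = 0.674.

For a paired (one-sample on differences) test: n = ((z_{α} + z_β) / d)².
z_{α} + z_β = 1.282 + 0.674 = 1.956.
n = (1.956 / 1.07)² = 1.828² = 3.34.
Round up.

n = 4 pairs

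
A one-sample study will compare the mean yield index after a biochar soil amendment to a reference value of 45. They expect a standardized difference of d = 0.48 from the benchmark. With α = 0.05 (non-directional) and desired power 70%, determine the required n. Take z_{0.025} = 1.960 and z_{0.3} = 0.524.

For a one-sample test: n = ((z_{α/2} + z_β) / d)².
z_{α/2} + z_β = 1.960 + 0.524 = 2.484.
n = (2.484 / 0.48)² = 5.175² = 26.78.
Round up.

n = 27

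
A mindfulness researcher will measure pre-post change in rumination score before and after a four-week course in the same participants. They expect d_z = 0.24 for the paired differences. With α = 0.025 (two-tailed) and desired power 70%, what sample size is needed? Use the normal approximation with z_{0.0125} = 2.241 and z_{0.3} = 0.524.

n = 133 pairs

For a paired (one-sample on differences) test: n = ((z_{α/2} + z_β) / d)².
z_{α/2} + z_β = 2.241 + 0.524 = 2.765.
n = (2.765 / 0.24)² = 11.521² = 132.73.
Round up.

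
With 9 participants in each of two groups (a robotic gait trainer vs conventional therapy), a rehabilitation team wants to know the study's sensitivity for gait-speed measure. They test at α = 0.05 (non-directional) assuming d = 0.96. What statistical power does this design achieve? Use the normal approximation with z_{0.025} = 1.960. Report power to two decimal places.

power ≈ 0.53

For two equal groups, power = Φ(d·√(n/2) − z_{α/2}).
d·√(n/2) = 0.96 × √(9/2) = 0.96 × 2.121 = 2.036.
z_β = 2.036 − 1.960 = 0.076.
Power = Φ(0.076) = 0.530.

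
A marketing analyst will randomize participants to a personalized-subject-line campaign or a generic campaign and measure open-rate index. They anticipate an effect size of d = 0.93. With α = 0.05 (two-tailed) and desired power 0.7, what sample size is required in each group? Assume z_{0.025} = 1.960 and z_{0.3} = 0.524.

n = 15 per group

For two independent groups with equal n: n = 2·((z_{α/2} + z_β) / d)².
z_{α/2} + z_β = 1.960 + 0.524 = 2.484.
n = 2 × (2.484 / 0.93)² = 2 × 2.671² = 2 × 7.13 = 14.3.
Round up to the next whole participant.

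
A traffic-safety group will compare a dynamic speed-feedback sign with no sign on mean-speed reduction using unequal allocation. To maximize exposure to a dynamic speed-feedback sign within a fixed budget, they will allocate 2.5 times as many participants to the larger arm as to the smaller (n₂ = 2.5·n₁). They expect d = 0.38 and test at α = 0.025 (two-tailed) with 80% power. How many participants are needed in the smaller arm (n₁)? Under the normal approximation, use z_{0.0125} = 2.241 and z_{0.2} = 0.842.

With allocation ratio k = n₂/n₁ = 2.5, Var(x̄₁−x̄₂) = σ²(1/n₁ + 1/(k·n₁)) = σ²·(k+1)/(k·n₁).
So n₁ = (1 + 1/k)·((z_{α/2} + z_β)/d)² = 1.400 × (3.083/0.38)².
n₁ = 1.400 × 65.82 = 92.2.
Round up: n₁ = 93, giving n₂ = ⌈2.5 × 93⌉ = ⌈232.5⌉ = 233.

n₁ = 93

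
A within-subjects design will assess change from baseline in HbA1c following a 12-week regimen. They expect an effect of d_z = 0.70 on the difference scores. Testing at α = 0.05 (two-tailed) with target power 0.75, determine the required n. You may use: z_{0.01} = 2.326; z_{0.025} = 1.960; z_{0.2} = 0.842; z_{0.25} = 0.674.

For a paired (one-sample on differences) test: n = ((z_{α/2} + z_β) / d)².
z_{α/2} + z_β = 1.960 + 0.674 = 2.634.
n = (2.634 / 0.70)² = 3.763² = 14.16.
Round up.

n = 15 pairs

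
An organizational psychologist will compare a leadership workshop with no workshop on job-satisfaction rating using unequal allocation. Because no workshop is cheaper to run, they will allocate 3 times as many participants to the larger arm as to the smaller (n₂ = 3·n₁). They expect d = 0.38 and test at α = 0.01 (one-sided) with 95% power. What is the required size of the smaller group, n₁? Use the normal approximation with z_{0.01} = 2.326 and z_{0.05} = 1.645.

With allocation ratio k = n₂/n₁ = 3, Var(x̄₁−x̄₂) = σ²(1/n₁ + 1/(k·n₁)) = σ²·(k+1)/(k·n₁).
So n₁ = (1 + 1/k)·((z_{α} + z_β)/d)² = 1.333 × (3.971/0.38)².
n₁ = 1.333 × 109.20 = 145.6.
Round up: n₁ = 146, giving n₂ = 3 × 146 = 438.

n₁ = 146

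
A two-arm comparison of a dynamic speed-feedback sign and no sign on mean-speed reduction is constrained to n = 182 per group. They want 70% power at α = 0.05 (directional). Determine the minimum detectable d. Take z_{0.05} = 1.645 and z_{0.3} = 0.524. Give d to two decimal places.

For two independent groups of n = 182 each: d_min = (z_{α} + z_β)·√(2/n).
z-sum = 1.645 + 0.524 = 2.169.
d_min = 2.169 × √(2/182) = 2.169 × 0.1048 = 0.227.

d_min ≈ 0.23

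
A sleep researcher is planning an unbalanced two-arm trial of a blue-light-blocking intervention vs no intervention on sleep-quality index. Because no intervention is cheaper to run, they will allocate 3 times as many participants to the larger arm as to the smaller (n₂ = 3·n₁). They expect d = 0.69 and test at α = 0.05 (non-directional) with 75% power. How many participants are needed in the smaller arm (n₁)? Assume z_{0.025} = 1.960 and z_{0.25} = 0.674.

n₁ = 20

With allocation ratio k = n₂/n₁ = 3, Var(x̄₁−x̄₂) = σ²(1/n₁ + 1/(k·n₁)) = σ²·(k+1)/(k·n₁).
So n₁ = (1 + 1/k)·((z_{α/2} + z_β)/d)² = 1.333 × (2.634/0.69)².
n₁ = 1.333 × 14.57 = 19.4.
Round up: n₁ = 20, giving n₂ = 3 × 20 = 60.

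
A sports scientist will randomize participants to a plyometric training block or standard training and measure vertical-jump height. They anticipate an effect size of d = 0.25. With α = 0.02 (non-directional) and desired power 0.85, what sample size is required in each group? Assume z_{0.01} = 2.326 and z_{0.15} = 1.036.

For two independent groups with equal n: n = 2·((z_{α/2} + z_β) / d)².
z_{α/2} + z_β = 2.326 + 1.036 = 3.362.
n = 2 × (3.362 / 0.25)² = 2 × 13.448² = 2 × 180.85 = 361.7.
Round up to the next whole participant.

n = 362 per group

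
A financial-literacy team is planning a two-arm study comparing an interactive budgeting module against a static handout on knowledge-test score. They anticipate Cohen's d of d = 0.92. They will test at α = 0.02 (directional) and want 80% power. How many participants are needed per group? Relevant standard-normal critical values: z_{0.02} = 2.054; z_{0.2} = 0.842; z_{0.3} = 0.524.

n = 20 per group

For two independent groups with equal n: n = 2·((z_{α} + z_β) / d)².
z_{α} + z_β = 2.054 + 0.842 = 2.896.
n = 2 × (2.896 / 0.92)² = 2 × 3.148² = 2 × 9.91 = 19.8.
Round up to the next whole participant.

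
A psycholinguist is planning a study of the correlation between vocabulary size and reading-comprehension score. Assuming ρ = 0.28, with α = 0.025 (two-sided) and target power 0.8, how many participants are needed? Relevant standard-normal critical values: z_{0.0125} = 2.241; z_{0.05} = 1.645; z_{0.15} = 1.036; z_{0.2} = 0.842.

Fisher's z: C = ½·ln((1+r)/(1−r)) = ½·ln(1.7778) = 0.2877.
n = ((z_{α/2} + z_β)/C)² + 3.
(2.241 + 0.842) / 0.2877 = 3.083 / 0.2877 = 10.716.
n = 10.716² + 3 = 114.83 + 3 = 117.8.
Round up.

n = 118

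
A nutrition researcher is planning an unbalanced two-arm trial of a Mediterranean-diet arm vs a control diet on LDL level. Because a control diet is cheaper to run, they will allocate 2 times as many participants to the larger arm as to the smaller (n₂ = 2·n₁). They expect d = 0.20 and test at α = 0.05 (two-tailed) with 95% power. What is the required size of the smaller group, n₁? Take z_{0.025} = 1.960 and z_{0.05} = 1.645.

With allocation ratio k = n₂/n₁ = 2, Var(x̄₁−x̄₂) = σ²(1/n₁ + 1/(k·n₁)) = σ²·(k+1)/(k·n₁).
So n₁ = (1 + 1/k)·((z_{α/2} + z_β)/d)² = 1.500 × (3.605/0.20)².
n₁ = 1.500 × 324.90 = 487.4.
Round up: n₁ = 488, giving n₂ = 2 × 488 = 976.

n₁ = 488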